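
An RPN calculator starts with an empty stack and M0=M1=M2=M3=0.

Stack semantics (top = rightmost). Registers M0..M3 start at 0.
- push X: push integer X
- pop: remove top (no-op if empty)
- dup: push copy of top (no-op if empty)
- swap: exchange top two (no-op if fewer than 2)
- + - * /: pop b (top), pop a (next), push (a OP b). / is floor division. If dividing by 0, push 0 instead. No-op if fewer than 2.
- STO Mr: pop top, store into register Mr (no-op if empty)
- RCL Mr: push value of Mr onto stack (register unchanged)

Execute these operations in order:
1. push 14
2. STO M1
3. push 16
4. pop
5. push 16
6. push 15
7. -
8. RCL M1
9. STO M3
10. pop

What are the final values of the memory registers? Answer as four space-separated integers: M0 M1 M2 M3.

Answer: 0 14 0 14

Derivation:
After op 1 (push 14): stack=[14] mem=[0,0,0,0]
After op 2 (STO M1): stack=[empty] mem=[0,14,0,0]
After op 3 (push 16): stack=[16] mem=[0,14,0,0]
After op 4 (pop): stack=[empty] mem=[0,14,0,0]
After op 5 (push 16): stack=[16] mem=[0,14,0,0]
After op 6 (push 15): stack=[16,15] mem=[0,14,0,0]
After op 7 (-): stack=[1] mem=[0,14,0,0]
After op 8 (RCL M1): stack=[1,14] mem=[0,14,0,0]
After op 9 (STO M3): stack=[1] mem=[0,14,0,14]
After op 10 (pop): stack=[empty] mem=[0,14,0,14]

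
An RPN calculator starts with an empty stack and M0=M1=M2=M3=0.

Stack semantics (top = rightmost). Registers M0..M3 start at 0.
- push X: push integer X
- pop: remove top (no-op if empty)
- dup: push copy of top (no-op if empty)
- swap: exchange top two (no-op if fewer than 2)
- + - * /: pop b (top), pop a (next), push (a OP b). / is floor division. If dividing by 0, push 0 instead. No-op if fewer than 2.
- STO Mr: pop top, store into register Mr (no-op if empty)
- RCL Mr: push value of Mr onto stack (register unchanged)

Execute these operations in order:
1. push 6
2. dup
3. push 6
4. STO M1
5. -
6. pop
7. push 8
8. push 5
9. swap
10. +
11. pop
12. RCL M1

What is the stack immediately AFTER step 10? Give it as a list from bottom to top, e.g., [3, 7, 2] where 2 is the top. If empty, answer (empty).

After op 1 (push 6): stack=[6] mem=[0,0,0,0]
After op 2 (dup): stack=[6,6] mem=[0,0,0,0]
After op 3 (push 6): stack=[6,6,6] mem=[0,0,0,0]
After op 4 (STO M1): stack=[6,6] mem=[0,6,0,0]
After op 5 (-): stack=[0] mem=[0,6,0,0]
After op 6 (pop): stack=[empty] mem=[0,6,0,0]
After op 7 (push 8): stack=[8] mem=[0,6,0,0]
After op 8 (push 5): stack=[8,5] mem=[0,6,0,0]
After op 9 (swap): stack=[5,8] mem=[0,6,0,0]
After op 10 (+): stack=[13] mem=[0,6,0,0]

[13]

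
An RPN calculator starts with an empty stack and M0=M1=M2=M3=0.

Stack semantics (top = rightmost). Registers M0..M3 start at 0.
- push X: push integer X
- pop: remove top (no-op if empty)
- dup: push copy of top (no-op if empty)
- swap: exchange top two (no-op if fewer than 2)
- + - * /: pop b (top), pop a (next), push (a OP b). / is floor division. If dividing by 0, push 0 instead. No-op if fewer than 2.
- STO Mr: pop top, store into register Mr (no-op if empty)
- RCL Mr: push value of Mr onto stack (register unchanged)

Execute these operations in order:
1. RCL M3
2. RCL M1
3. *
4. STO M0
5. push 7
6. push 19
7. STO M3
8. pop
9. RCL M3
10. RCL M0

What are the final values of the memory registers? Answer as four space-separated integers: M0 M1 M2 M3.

After op 1 (RCL M3): stack=[0] mem=[0,0,0,0]
After op 2 (RCL M1): stack=[0,0] mem=[0,0,0,0]
After op 3 (*): stack=[0] mem=[0,0,0,0]
After op 4 (STO M0): stack=[empty] mem=[0,0,0,0]
After op 5 (push 7): stack=[7] mem=[0,0,0,0]
After op 6 (push 19): stack=[7,19] mem=[0,0,0,0]
After op 7 (STO M3): stack=[7] mem=[0,0,0,19]
After op 8 (pop): stack=[empty] mem=[0,0,0,19]
After op 9 (RCL M3): stack=[19] mem=[0,0,0,19]
After op 10 (RCL M0): stack=[19,0] mem=[0,0,0,19]

Answer: 0 0 0 19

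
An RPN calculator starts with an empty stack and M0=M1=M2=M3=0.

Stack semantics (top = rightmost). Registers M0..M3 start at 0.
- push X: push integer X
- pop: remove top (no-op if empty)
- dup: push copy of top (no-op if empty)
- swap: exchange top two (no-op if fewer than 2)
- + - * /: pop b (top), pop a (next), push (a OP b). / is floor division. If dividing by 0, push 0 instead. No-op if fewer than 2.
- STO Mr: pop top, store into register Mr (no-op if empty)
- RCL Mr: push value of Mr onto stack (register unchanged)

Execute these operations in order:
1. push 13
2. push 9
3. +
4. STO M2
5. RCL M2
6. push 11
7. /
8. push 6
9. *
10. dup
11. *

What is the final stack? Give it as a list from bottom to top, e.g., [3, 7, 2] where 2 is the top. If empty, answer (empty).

Answer: [144]

Derivation:
After op 1 (push 13): stack=[13] mem=[0,0,0,0]
After op 2 (push 9): stack=[13,9] mem=[0,0,0,0]
After op 3 (+): stack=[22] mem=[0,0,0,0]
After op 4 (STO M2): stack=[empty] mem=[0,0,22,0]
After op 5 (RCL M2): stack=[22] mem=[0,0,22,0]
After op 6 (push 11): stack=[22,11] mem=[0,0,22,0]
After op 7 (/): stack=[2] mem=[0,0,22,0]
After op 8 (push 6): stack=[2,6] mem=[0,0,22,0]
After op 9 (*): stack=[12] mem=[0,0,22,0]
After op 10 (dup): stack=[12,12] mem=[0,0,22,0]
After op 11 (*): stack=[144] mem=[0,0,22,0]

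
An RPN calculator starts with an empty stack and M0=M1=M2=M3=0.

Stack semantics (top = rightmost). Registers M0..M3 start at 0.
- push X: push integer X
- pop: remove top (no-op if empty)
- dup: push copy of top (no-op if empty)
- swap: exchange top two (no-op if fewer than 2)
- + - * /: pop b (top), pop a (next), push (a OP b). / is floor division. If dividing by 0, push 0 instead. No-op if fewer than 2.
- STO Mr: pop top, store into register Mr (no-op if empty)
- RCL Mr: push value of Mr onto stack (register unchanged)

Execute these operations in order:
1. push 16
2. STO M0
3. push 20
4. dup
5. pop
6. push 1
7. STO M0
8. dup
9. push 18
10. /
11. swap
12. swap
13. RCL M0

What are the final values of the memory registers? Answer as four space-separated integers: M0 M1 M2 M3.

After op 1 (push 16): stack=[16] mem=[0,0,0,0]
After op 2 (STO M0): stack=[empty] mem=[16,0,0,0]
After op 3 (push 20): stack=[20] mem=[16,0,0,0]
After op 4 (dup): stack=[20,20] mem=[16,0,0,0]
After op 5 (pop): stack=[20] mem=[16,0,0,0]
After op 6 (push 1): stack=[20,1] mem=[16,0,0,0]
After op 7 (STO M0): stack=[20] mem=[1,0,0,0]
After op 8 (dup): stack=[20,20] mem=[1,0,0,0]
After op 9 (push 18): stack=[20,20,18] mem=[1,0,0,0]
After op 10 (/): stack=[20,1] mem=[1,0,0,0]
After op 11 (swap): stack=[1,20] mem=[1,0,0,0]
After op 12 (swap): stack=[20,1] mem=[1,0,0,0]
After op 13 (RCL M0): stack=[20,1,1] mem=[1,0,0,0]

Answer: 1 0 0 0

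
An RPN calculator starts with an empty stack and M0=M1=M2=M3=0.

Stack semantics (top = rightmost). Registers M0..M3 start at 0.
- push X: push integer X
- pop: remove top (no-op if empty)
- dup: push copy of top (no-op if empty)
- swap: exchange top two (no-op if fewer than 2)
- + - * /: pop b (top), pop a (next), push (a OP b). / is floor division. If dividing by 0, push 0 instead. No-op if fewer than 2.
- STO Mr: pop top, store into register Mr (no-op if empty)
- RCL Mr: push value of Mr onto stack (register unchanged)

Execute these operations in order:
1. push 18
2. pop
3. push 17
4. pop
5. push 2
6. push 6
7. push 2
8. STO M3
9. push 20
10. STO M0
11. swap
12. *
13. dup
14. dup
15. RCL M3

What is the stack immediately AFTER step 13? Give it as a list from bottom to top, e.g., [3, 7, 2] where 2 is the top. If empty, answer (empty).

After op 1 (push 18): stack=[18] mem=[0,0,0,0]
After op 2 (pop): stack=[empty] mem=[0,0,0,0]
After op 3 (push 17): stack=[17] mem=[0,0,0,0]
After op 4 (pop): stack=[empty] mem=[0,0,0,0]
After op 5 (push 2): stack=[2] mem=[0,0,0,0]
After op 6 (push 6): stack=[2,6] mem=[0,0,0,0]
After op 7 (push 2): stack=[2,6,2] mem=[0,0,0,0]
After op 8 (STO M3): stack=[2,6] mem=[0,0,0,2]
After op 9 (push 20): stack=[2,6,20] mem=[0,0,0,2]
After op 10 (STO M0): stack=[2,6] mem=[20,0,0,2]
After op 11 (swap): stack=[6,2] mem=[20,0,0,2]
After op 12 (*): stack=[12] mem=[20,0,0,2]
After op 13 (dup): stack=[12,12] mem=[20,0,0,2]

[12, 12]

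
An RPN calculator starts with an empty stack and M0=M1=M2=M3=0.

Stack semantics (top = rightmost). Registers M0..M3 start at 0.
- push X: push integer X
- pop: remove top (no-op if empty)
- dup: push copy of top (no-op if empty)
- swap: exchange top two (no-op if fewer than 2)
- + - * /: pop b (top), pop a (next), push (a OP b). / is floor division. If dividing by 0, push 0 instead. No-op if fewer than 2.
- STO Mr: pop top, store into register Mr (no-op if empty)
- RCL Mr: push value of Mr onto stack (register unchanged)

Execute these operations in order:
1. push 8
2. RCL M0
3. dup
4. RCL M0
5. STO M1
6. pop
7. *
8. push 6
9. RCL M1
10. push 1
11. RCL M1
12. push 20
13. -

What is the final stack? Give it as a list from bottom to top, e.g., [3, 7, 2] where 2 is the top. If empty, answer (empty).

Answer: [0, 6, 0, 1, -20]

Derivation:
After op 1 (push 8): stack=[8] mem=[0,0,0,0]
After op 2 (RCL M0): stack=[8,0] mem=[0,0,0,0]
After op 3 (dup): stack=[8,0,0] mem=[0,0,0,0]
After op 4 (RCL M0): stack=[8,0,0,0] mem=[0,0,0,0]
After op 5 (STO M1): stack=[8,0,0] mem=[0,0,0,0]
After op 6 (pop): stack=[8,0] mem=[0,0,0,0]
After op 7 (*): stack=[0] mem=[0,0,0,0]
After op 8 (push 6): stack=[0,6] mem=[0,0,0,0]
After op 9 (RCL M1): stack=[0,6,0] mem=[0,0,0,0]
After op 10 (push 1): stack=[0,6,0,1] mem=[0,0,0,0]
After op 11 (RCL M1): stack=[0,6,0,1,0] mem=[0,0,0,0]
After op 12 (push 20): stack=[0,6,0,1,0,20] mem=[0,0,0,0]
After op 13 (-): stack=[0,6,0,1,-20] mem=[0,0,0,0]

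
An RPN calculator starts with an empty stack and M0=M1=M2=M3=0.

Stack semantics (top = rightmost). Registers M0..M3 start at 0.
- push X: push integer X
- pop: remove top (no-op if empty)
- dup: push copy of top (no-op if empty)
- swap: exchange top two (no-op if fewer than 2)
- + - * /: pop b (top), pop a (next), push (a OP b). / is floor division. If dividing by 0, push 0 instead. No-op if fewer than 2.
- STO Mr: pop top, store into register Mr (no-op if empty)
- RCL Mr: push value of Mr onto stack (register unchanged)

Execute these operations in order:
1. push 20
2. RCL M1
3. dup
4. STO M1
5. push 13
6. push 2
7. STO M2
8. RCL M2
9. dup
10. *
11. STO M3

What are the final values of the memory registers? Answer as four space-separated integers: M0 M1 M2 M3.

Answer: 0 0 2 4

Derivation:
After op 1 (push 20): stack=[20] mem=[0,0,0,0]
After op 2 (RCL M1): stack=[20,0] mem=[0,0,0,0]
After op 3 (dup): stack=[20,0,0] mem=[0,0,0,0]
After op 4 (STO M1): stack=[20,0] mem=[0,0,0,0]
After op 5 (push 13): stack=[20,0,13] mem=[0,0,0,0]
After op 6 (push 2): stack=[20,0,13,2] mem=[0,0,0,0]
After op 7 (STO M2): stack=[20,0,13] mem=[0,0,2,0]
After op 8 (RCL M2): stack=[20,0,13,2] mem=[0,0,2,0]
After op 9 (dup): stack=[20,0,13,2,2] mem=[0,0,2,0]
After op 10 (*): stack=[20,0,13,4] mem=[0,0,2,0]
After op 11 (STO M3): stack=[20,0,13] mem=[0,0,2,4]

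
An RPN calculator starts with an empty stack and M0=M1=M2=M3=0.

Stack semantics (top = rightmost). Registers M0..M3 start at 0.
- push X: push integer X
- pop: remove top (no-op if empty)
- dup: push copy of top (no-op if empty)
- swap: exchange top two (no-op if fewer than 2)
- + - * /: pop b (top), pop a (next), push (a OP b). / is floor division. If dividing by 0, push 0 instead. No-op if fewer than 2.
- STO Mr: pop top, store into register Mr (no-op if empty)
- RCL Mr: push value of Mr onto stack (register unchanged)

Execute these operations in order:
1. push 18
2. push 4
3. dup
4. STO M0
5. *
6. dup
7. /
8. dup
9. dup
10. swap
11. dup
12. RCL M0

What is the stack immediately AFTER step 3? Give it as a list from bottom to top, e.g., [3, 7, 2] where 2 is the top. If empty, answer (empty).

After op 1 (push 18): stack=[18] mem=[0,0,0,0]
After op 2 (push 4): stack=[18,4] mem=[0,0,0,0]
After op 3 (dup): stack=[18,4,4] mem=[0,0,0,0]

[18, 4, 4]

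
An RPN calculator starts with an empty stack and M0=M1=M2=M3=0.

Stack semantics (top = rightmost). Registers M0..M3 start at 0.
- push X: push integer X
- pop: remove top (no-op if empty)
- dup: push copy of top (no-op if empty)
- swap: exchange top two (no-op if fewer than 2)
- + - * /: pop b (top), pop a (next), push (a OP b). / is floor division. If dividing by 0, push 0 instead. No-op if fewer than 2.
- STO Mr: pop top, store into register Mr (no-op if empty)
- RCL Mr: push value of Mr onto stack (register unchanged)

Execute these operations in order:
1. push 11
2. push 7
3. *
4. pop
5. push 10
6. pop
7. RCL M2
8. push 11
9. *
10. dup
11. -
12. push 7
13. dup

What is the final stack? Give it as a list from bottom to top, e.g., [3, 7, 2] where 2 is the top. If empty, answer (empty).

Answer: [0, 7, 7]

Derivation:
After op 1 (push 11): stack=[11] mem=[0,0,0,0]
After op 2 (push 7): stack=[11,7] mem=[0,0,0,0]
After op 3 (*): stack=[77] mem=[0,0,0,0]
After op 4 (pop): stack=[empty] mem=[0,0,0,0]
After op 5 (push 10): stack=[10] mem=[0,0,0,0]
After op 6 (pop): stack=[empty] mem=[0,0,0,0]
After op 7 (RCL M2): stack=[0] mem=[0,0,0,0]
After op 8 (push 11): stack=[0,11] mem=[0,0,0,0]
After op 9 (*): stack=[0] mem=[0,0,0,0]
After op 10 (dup): stack=[0,0] mem=[0,0,0,0]
After op 11 (-): stack=[0] mem=[0,0,0,0]
After op 12 (push 7): stack=[0,7] mem=[0,0,0,0]
After op 13 (dup): stack=[0,7,7] mem=[0,0,0,0]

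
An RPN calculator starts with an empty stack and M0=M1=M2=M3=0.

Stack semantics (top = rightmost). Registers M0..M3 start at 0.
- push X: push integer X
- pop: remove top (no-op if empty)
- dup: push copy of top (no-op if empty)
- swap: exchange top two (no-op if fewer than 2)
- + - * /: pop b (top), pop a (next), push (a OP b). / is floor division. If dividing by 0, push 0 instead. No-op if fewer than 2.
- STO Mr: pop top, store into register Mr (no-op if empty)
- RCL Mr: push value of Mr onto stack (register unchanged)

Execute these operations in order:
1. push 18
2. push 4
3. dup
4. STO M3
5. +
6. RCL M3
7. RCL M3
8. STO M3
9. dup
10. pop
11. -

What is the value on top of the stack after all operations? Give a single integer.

Answer: 18

Derivation:
After op 1 (push 18): stack=[18] mem=[0,0,0,0]
After op 2 (push 4): stack=[18,4] mem=[0,0,0,0]
After op 3 (dup): stack=[18,4,4] mem=[0,0,0,0]
After op 4 (STO M3): stack=[18,4] mem=[0,0,0,4]
After op 5 (+): stack=[22] mem=[0,0,0,4]
After op 6 (RCL M3): stack=[22,4] mem=[0,0,0,4]
After op 7 (RCL M3): stack=[22,4,4] mem=[0,0,0,4]
After op 8 (STO M3): stack=[22,4] mem=[0,0,0,4]
After op 9 (dup): stack=[22,4,4] mem=[0,0,0,4]
After op 10 (pop): stack=[22,4] mem=[0,0,0,4]
After op 11 (-): stack=[18] mem=[0,0,0,4]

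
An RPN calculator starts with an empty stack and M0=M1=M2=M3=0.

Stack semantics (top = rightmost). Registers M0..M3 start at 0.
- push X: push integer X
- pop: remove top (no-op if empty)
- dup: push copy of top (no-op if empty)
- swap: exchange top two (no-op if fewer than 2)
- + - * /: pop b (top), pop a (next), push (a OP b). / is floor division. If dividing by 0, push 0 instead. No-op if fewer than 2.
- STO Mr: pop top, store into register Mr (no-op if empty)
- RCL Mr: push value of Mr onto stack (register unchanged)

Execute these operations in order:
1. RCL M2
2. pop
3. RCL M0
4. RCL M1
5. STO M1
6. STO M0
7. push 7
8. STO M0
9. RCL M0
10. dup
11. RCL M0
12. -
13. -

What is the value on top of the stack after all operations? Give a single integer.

Answer: 7

Derivation:
After op 1 (RCL M2): stack=[0] mem=[0,0,0,0]
After op 2 (pop): stack=[empty] mem=[0,0,0,0]
After op 3 (RCL M0): stack=[0] mem=[0,0,0,0]
After op 4 (RCL M1): stack=[0,0] mem=[0,0,0,0]
After op 5 (STO M1): stack=[0] mem=[0,0,0,0]
After op 6 (STO M0): stack=[empty] mem=[0,0,0,0]
After op 7 (push 7): stack=[7] mem=[0,0,0,0]
After op 8 (STO M0): stack=[empty] mem=[7,0,0,0]
After op 9 (RCL M0): stack=[7] mem=[7,0,0,0]
After op 10 (dup): stack=[7,7] mem=[7,0,0,0]
After op 11 (RCL M0): stack=[7,7,7] mem=[7,0,0,0]
After op 12 (-): stack=[7,0] mem=[7,0,0,0]
After op 13 (-): stack=[7] mem=[7,0,0,0]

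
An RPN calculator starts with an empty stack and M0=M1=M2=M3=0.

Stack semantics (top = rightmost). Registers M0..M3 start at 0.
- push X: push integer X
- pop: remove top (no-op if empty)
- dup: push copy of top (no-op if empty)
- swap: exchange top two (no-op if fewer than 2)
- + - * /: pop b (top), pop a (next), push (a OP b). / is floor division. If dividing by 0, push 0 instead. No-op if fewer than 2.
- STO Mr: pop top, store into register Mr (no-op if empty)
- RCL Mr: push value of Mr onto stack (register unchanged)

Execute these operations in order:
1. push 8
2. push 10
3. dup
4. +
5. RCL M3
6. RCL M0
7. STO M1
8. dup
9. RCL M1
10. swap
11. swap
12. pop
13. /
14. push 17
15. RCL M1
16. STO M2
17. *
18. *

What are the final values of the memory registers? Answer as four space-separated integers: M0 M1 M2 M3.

After op 1 (push 8): stack=[8] mem=[0,0,0,0]
After op 2 (push 10): stack=[8,10] mem=[0,0,0,0]
After op 3 (dup): stack=[8,10,10] mem=[0,0,0,0]
After op 4 (+): stack=[8,20] mem=[0,0,0,0]
After op 5 (RCL M3): stack=[8,20,0] mem=[0,0,0,0]
After op 6 (RCL M0): stack=[8,20,0,0] mem=[0,0,0,0]
After op 7 (STO M1): stack=[8,20,0] mem=[0,0,0,0]
After op 8 (dup): stack=[8,20,0,0] mem=[0,0,0,0]
After op 9 (RCL M1): stack=[8,20,0,0,0] mem=[0,0,0,0]
After op 10 (swap): stack=[8,20,0,0,0] mem=[0,0,0,0]
After op 11 (swap): stack=[8,20,0,0,0] mem=[0,0,0,0]
After op 12 (pop): stack=[8,20,0,0] mem=[0,0,0,0]
After op 13 (/): stack=[8,20,0] mem=[0,0,0,0]
After op 14 (push 17): stack=[8,20,0,17] mem=[0,0,0,0]
After op 15 (RCL M1): stack=[8,20,0,17,0] mem=[0,0,0,0]
After op 16 (STO M2): stack=[8,20,0,17] mem=[0,0,0,0]
After op 17 (*): stack=[8,20,0] mem=[0,0,0,0]
After op 18 (*): stack=[8,0] mem=[0,0,0,0]

Answer: 0 0 0 0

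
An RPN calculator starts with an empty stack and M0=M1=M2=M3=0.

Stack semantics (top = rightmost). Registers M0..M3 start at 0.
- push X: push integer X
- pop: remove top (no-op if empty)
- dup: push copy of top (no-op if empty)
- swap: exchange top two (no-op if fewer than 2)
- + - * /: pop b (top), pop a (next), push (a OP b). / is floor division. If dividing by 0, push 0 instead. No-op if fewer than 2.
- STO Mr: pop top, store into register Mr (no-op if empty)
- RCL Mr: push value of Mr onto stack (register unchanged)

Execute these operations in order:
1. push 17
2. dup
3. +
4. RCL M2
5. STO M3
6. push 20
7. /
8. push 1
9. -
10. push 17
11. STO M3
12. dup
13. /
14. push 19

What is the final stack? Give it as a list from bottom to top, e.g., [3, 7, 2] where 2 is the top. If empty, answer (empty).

After op 1 (push 17): stack=[17] mem=[0,0,0,0]
After op 2 (dup): stack=[17,17] mem=[0,0,0,0]
After op 3 (+): stack=[34] mem=[0,0,0,0]
After op 4 (RCL M2): stack=[34,0] mem=[0,0,0,0]
After op 5 (STO M3): stack=[34] mem=[0,0,0,0]
After op 6 (push 20): stack=[34,20] mem=[0,0,0,0]
After op 7 (/): stack=[1] mem=[0,0,0,0]
After op 8 (push 1): stack=[1,1] mem=[0,0,0,0]
After op 9 (-): stack=[0] mem=[0,0,0,0]
After op 10 (push 17): stack=[0,17] mem=[0,0,0,0]
After op 11 (STO M3): stack=[0] mem=[0,0,0,17]
After op 12 (dup): stack=[0,0] mem=[0,0,0,17]
After op 13 (/): stack=[0] mem=[0,0,0,17]
After op 14 (push 19): stack=[0,19] mem=[0,0,0,17]

Answer: [0, 19]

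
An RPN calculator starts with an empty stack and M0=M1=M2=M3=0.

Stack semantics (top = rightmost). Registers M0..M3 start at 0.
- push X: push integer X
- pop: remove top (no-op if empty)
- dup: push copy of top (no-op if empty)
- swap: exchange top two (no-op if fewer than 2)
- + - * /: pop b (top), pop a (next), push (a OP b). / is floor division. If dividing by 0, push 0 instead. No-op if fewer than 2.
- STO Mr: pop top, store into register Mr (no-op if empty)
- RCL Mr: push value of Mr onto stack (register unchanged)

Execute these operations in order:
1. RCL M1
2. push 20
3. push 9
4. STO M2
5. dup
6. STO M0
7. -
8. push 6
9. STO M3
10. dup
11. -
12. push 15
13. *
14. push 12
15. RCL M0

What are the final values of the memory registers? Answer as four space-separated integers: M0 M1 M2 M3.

After op 1 (RCL M1): stack=[0] mem=[0,0,0,0]
After op 2 (push 20): stack=[0,20] mem=[0,0,0,0]
After op 3 (push 9): stack=[0,20,9] mem=[0,0,0,0]
After op 4 (STO M2): stack=[0,20] mem=[0,0,9,0]
After op 5 (dup): stack=[0,20,20] mem=[0,0,9,0]
After op 6 (STO M0): stack=[0,20] mem=[20,0,9,0]
After op 7 (-): stack=[-20] mem=[20,0,9,0]
After op 8 (push 6): stack=[-20,6] mem=[20,0,9,0]
After op 9 (STO M3): stack=[-20] mem=[20,0,9,6]
After op 10 (dup): stack=[-20,-20] mem=[20,0,9,6]
After op 11 (-): stack=[0] mem=[20,0,9,6]
After op 12 (push 15): stack=[0,15] mem=[20,0,9,6]
After op 13 (*): stack=[0] mem=[20,0,9,6]
After op 14 (push 12): stack=[0,12] mem=[20,0,9,6]
After op 15 (RCL M0): stack=[0,12,20] mem=[20,0,9,6]

Answer: 20 0 9 6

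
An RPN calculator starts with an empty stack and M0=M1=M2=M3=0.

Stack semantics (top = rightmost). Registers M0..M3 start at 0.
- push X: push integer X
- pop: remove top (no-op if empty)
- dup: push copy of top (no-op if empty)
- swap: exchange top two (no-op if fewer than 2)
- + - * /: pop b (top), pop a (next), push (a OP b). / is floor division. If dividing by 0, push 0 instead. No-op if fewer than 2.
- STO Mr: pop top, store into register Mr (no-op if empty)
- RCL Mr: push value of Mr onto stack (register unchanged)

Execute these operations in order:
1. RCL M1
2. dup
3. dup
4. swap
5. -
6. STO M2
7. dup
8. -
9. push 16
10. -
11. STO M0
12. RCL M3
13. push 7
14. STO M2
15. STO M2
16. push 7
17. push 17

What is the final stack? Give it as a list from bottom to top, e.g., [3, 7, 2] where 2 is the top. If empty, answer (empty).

After op 1 (RCL M1): stack=[0] mem=[0,0,0,0]
After op 2 (dup): stack=[0,0] mem=[0,0,0,0]
After op 3 (dup): stack=[0,0,0] mem=[0,0,0,0]
After op 4 (swap): stack=[0,0,0] mem=[0,0,0,0]
After op 5 (-): stack=[0,0] mem=[0,0,0,0]
After op 6 (STO M2): stack=[0] mem=[0,0,0,0]
After op 7 (dup): stack=[0,0] mem=[0,0,0,0]
After op 8 (-): stack=[0] mem=[0,0,0,0]
After op 9 (push 16): stack=[0,16] mem=[0,0,0,0]
After op 10 (-): stack=[-16] mem=[0,0,0,0]
After op 11 (STO M0): stack=[empty] mem=[-16,0,0,0]
After op 12 (RCL M3): stack=[0] mem=[-16,0,0,0]
After op 13 (push 7): stack=[0,7] mem=[-16,0,0,0]
After op 14 (STO M2): stack=[0] mem=[-16,0,7,0]
After op 15 (STO M2): stack=[empty] mem=[-16,0,0,0]
After op 16 (push 7): stack=[7] mem=[-16,0,0,0]
After op 17 (push 17): stack=[7,17] mem=[-16,0,0,0]

Answer: [7, 17]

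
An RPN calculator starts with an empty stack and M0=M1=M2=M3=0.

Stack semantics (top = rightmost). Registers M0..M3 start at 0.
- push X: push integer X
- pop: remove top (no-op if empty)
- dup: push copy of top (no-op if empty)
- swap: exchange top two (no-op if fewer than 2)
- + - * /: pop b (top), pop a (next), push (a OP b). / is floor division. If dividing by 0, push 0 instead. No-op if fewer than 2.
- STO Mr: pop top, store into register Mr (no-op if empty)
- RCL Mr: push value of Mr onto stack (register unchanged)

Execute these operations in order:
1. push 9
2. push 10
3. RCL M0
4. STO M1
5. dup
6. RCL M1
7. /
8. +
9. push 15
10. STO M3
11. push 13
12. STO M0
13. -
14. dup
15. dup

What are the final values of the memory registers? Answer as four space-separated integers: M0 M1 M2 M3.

After op 1 (push 9): stack=[9] mem=[0,0,0,0]
After op 2 (push 10): stack=[9,10] mem=[0,0,0,0]
After op 3 (RCL M0): stack=[9,10,0] mem=[0,0,0,0]
After op 4 (STO M1): stack=[9,10] mem=[0,0,0,0]
After op 5 (dup): stack=[9,10,10] mem=[0,0,0,0]
After op 6 (RCL M1): stack=[9,10,10,0] mem=[0,0,0,0]
After op 7 (/): stack=[9,10,0] mem=[0,0,0,0]
After op 8 (+): stack=[9,10] mem=[0,0,0,0]
After op 9 (push 15): stack=[9,10,15] mem=[0,0,0,0]
After op 10 (STO M3): stack=[9,10] mem=[0,0,0,15]
After op 11 (push 13): stack=[9,10,13] mem=[0,0,0,15]
After op 12 (STO M0): stack=[9,10] mem=[13,0,0,15]
After op 13 (-): stack=[-1] mem=[13,0,0,15]
After op 14 (dup): stack=[-1,-1] mem=[13,0,0,15]
After op 15 (dup): stack=[-1,-1,-1] mem=[13,0,0,15]

Answer: 13 0 0 15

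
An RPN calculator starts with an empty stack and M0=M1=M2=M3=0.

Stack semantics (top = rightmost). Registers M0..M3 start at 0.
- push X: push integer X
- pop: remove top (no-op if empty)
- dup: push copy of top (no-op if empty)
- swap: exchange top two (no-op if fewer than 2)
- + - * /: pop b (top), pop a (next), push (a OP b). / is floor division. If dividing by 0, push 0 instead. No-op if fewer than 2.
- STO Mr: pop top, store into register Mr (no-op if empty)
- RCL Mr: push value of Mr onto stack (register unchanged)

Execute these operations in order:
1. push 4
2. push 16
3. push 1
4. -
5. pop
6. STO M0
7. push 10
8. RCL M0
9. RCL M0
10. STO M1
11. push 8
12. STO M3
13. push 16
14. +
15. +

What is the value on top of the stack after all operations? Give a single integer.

After op 1 (push 4): stack=[4] mem=[0,0,0,0]
After op 2 (push 16): stack=[4,16] mem=[0,0,0,0]
After op 3 (push 1): stack=[4,16,1] mem=[0,0,0,0]
After op 4 (-): stack=[4,15] mem=[0,0,0,0]
After op 5 (pop): stack=[4] mem=[0,0,0,0]
After op 6 (STO M0): stack=[empty] mem=[4,0,0,0]
After op 7 (push 10): stack=[10] mem=[4,0,0,0]
After op 8 (RCL M0): stack=[10,4] mem=[4,0,0,0]
After op 9 (RCL M0): stack=[10,4,4] mem=[4,0,0,0]
After op 10 (STO M1): stack=[10,4] mem=[4,4,0,0]
After op 11 (push 8): stack=[10,4,8] mem=[4,4,0,0]
After op 12 (STO M3): stack=[10,4] mem=[4,4,0,8]
After op 13 (push 16): stack=[10,4,16] mem=[4,4,0,8]
After op 14 (+): stack=[10,20] mem=[4,4,0,8]
After op 15 (+): stack=[30] mem=[4,4,0,8]

Answer: 30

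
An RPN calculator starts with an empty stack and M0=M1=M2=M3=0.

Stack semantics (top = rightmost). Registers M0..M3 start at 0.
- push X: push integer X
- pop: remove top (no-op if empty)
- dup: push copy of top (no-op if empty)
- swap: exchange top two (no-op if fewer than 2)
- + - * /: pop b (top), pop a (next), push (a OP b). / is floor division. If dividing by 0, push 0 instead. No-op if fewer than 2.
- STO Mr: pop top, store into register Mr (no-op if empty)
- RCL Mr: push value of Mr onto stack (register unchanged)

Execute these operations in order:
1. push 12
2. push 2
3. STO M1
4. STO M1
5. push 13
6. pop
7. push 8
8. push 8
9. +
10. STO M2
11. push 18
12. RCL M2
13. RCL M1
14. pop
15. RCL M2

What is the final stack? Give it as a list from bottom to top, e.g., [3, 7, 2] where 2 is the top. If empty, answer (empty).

After op 1 (push 12): stack=[12] mem=[0,0,0,0]
After op 2 (push 2): stack=[12,2] mem=[0,0,0,0]
After op 3 (STO M1): stack=[12] mem=[0,2,0,0]
After op 4 (STO M1): stack=[empty] mem=[0,12,0,0]
After op 5 (push 13): stack=[13] mem=[0,12,0,0]
After op 6 (pop): stack=[empty] mem=[0,12,0,0]
After op 7 (push 8): stack=[8] mem=[0,12,0,0]
After op 8 (push 8): stack=[8,8] mem=[0,12,0,0]
After op 9 (+): stack=[16] mem=[0,12,0,0]
After op 10 (STO M2): stack=[empty] mem=[0,12,16,0]
After op 11 (push 18): stack=[18] mem=[0,12,16,0]
After op 12 (RCL M2): stack=[18,16] mem=[0,12,16,0]
After op 13 (RCL M1): stack=[18,16,12] mem=[0,12,16,0]
After op 14 (pop): stack=[18,16] mem=[0,12,16,0]
After op 15 (RCL M2): stack=[18,16,16] mem=[0,12,16,0]

Answer: [18, 16, 16]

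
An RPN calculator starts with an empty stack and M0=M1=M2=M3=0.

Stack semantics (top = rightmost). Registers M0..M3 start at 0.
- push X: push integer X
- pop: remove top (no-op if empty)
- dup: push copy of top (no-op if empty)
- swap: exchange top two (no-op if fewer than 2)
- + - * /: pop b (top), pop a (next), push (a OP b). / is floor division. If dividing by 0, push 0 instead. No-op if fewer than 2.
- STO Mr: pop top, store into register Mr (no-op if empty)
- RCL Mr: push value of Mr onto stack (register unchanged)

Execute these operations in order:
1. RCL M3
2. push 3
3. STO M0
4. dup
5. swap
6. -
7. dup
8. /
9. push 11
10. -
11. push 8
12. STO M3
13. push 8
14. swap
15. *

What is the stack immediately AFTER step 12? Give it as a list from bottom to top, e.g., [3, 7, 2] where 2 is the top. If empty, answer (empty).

After op 1 (RCL M3): stack=[0] mem=[0,0,0,0]
After op 2 (push 3): stack=[0,3] mem=[0,0,0,0]
After op 3 (STO M0): stack=[0] mem=[3,0,0,0]
After op 4 (dup): stack=[0,0] mem=[3,0,0,0]
After op 5 (swap): stack=[0,0] mem=[3,0,0,0]
After op 6 (-): stack=[0] mem=[3,0,0,0]
After op 7 (dup): stack=[0,0] mem=[3,0,0,0]
After op 8 (/): stack=[0] mem=[3,0,0,0]
After op 9 (push 11): stack=[0,11] mem=[3,0,0,0]
After op 10 (-): stack=[-11] mem=[3,0,0,0]
After op 11 (push 8): stack=[-11,8] mem=[3,0,0,0]
After op 12 (STO M3): stack=[-11] mem=[3,0,0,8]

[-11]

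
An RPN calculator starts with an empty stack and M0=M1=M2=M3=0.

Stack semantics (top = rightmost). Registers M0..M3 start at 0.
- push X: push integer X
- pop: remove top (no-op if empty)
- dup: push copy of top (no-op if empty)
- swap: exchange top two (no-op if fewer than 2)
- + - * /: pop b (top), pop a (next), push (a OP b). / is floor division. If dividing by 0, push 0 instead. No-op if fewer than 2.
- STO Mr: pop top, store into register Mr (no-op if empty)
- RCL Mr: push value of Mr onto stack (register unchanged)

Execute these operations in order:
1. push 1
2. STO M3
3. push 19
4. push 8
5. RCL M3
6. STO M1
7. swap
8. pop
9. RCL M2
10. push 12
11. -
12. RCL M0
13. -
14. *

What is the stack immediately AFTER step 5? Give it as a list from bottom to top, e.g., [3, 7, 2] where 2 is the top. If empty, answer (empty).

After op 1 (push 1): stack=[1] mem=[0,0,0,0]
After op 2 (STO M3): stack=[empty] mem=[0,0,0,1]
After op 3 (push 19): stack=[19] mem=[0,0,0,1]
After op 4 (push 8): stack=[19,8] mem=[0,0,0,1]
After op 5 (RCL M3): stack=[19,8,1] mem=[0,0,0,1]

[19, 8, 1]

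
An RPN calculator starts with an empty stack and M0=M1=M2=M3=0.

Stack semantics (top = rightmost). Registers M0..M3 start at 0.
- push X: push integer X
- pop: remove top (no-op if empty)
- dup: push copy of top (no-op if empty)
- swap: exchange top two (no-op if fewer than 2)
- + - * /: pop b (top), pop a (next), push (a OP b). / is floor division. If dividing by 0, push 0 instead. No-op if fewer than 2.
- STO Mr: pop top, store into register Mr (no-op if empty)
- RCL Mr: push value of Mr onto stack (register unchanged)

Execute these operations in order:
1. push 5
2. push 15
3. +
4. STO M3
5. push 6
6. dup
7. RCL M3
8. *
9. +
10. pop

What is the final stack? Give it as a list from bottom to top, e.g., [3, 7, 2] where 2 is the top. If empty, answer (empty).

Answer: (empty)

Derivation:
After op 1 (push 5): stack=[5] mem=[0,0,0,0]
After op 2 (push 15): stack=[5,15] mem=[0,0,0,0]
After op 3 (+): stack=[20] mem=[0,0,0,0]
After op 4 (STO M3): stack=[empty] mem=[0,0,0,20]
After op 5 (push 6): stack=[6] mem=[0,0,0,20]
After op 6 (dup): stack=[6,6] mem=[0,0,0,20]
After op 7 (RCL M3): stack=[6,6,20] mem=[0,0,0,20]
After op 8 (*): stack=[6,120] mem=[0,0,0,20]
After op 9 (+): stack=[126] mem=[0,0,0,20]
After op 10 (pop): stack=[empty] mem=[0,0,0,20]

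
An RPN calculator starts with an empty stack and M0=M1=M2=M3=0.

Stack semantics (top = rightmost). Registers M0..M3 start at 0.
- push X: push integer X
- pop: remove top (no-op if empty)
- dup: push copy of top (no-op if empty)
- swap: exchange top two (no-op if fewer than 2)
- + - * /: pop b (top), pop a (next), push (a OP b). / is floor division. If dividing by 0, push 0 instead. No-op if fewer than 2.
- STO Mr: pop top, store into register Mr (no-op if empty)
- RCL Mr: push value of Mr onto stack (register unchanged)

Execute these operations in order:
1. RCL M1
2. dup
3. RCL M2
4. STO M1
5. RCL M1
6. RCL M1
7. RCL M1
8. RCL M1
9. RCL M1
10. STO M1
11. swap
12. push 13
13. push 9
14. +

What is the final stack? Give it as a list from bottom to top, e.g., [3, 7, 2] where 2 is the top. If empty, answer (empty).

After op 1 (RCL M1): stack=[0] mem=[0,0,0,0]
After op 2 (dup): stack=[0,0] mem=[0,0,0,0]
After op 3 (RCL M2): stack=[0,0,0] mem=[0,0,0,0]
After op 4 (STO M1): stack=[0,0] mem=[0,0,0,0]
After op 5 (RCL M1): stack=[0,0,0] mem=[0,0,0,0]
After op 6 (RCL M1): stack=[0,0,0,0] mem=[0,0,0,0]
After op 7 (RCL M1): stack=[0,0,0,0,0] mem=[0,0,0,0]
After op 8 (RCL M1): stack=[0,0,0,0,0,0] mem=[0,0,0,0]
After op 9 (RCL M1): stack=[0,0,0,0,0,0,0] mem=[0,0,0,0]
After op 10 (STO M1): stack=[0,0,0,0,0,0] mem=[0,0,0,0]
After op 11 (swap): stack=[0,0,0,0,0,0] mem=[0,0,0,0]
After op 12 (push 13): stack=[0,0,0,0,0,0,13] mem=[0,0,0,0]
After op 13 (push 9): stack=[0,0,0,0,0,0,13,9] mem=[0,0,0,0]
After op 14 (+): stack=[0,0,0,0,0,0,22] mem=[0,0,0,0]

Answer: [0, 0, 0, 0, 0, 0, 22]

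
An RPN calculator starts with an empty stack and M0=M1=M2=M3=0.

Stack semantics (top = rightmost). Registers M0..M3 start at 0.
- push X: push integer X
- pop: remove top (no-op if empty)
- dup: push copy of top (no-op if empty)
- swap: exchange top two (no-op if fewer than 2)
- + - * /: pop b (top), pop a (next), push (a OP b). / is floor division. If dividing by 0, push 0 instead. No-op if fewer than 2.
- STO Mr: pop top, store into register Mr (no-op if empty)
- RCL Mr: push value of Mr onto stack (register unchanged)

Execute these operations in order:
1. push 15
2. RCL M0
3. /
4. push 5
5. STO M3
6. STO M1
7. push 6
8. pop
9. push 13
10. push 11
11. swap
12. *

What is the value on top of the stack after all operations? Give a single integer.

Answer: 143

Derivation:
After op 1 (push 15): stack=[15] mem=[0,0,0,0]
After op 2 (RCL M0): stack=[15,0] mem=[0,0,0,0]
After op 3 (/): stack=[0] mem=[0,0,0,0]
After op 4 (push 5): stack=[0,5] mem=[0,0,0,0]
After op 5 (STO M3): stack=[0] mem=[0,0,0,5]
After op 6 (STO M1): stack=[empty] mem=[0,0,0,5]
After op 7 (push 6): stack=[6] mem=[0,0,0,5]
After op 8 (pop): stack=[empty] mem=[0,0,0,5]
After op 9 (push 13): stack=[13] mem=[0,0,0,5]
After op 10 (push 11): stack=[13,11] mem=[0,0,0,5]
After op 11 (swap): stack=[11,13] mem=[0,0,0,5]
After op 12 (*): stack=[143] mem=[0,0,0,5]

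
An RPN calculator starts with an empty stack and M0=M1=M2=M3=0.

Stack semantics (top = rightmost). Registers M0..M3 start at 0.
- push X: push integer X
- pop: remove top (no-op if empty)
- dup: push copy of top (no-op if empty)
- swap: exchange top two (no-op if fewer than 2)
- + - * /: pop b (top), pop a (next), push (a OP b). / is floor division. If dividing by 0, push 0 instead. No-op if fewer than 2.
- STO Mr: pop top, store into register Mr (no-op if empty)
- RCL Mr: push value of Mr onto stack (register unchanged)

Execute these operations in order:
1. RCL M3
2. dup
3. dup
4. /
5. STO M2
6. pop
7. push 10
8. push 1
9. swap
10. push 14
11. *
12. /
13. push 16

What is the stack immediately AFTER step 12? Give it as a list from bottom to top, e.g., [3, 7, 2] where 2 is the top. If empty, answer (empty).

After op 1 (RCL M3): stack=[0] mem=[0,0,0,0]
After op 2 (dup): stack=[0,0] mem=[0,0,0,0]
After op 3 (dup): stack=[0,0,0] mem=[0,0,0,0]
After op 4 (/): stack=[0,0] mem=[0,0,0,0]
After op 5 (STO M2): stack=[0] mem=[0,0,0,0]
After op 6 (pop): stack=[empty] mem=[0,0,0,0]
After op 7 (push 10): stack=[10] mem=[0,0,0,0]
After op 8 (push 1): stack=[10,1] mem=[0,0,0,0]
After op 9 (swap): stack=[1,10] mem=[0,0,0,0]
After op 10 (push 14): stack=[1,10,14] mem=[0,0,0,0]
After op 11 (*): stack=[1,140] mem=[0,0,0,0]
After op 12 (/): stack=[0] mem=[0,0,0,0]

[0]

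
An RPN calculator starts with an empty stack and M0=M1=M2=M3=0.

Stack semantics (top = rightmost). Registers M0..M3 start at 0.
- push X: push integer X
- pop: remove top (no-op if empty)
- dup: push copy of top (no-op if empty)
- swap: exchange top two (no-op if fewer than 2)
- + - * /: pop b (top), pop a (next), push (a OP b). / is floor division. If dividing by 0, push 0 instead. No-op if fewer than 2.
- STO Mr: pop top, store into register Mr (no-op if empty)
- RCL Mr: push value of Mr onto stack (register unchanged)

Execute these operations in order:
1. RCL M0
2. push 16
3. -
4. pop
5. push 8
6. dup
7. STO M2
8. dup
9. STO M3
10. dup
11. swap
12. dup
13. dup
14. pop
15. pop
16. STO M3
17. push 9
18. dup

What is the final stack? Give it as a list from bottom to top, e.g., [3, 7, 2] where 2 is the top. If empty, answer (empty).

After op 1 (RCL M0): stack=[0] mem=[0,0,0,0]
After op 2 (push 16): stack=[0,16] mem=[0,0,0,0]
After op 3 (-): stack=[-16] mem=[0,0,0,0]
After op 4 (pop): stack=[empty] mem=[0,0,0,0]
After op 5 (push 8): stack=[8] mem=[0,0,0,0]
After op 6 (dup): stack=[8,8] mem=[0,0,0,0]
After op 7 (STO M2): stack=[8] mem=[0,0,8,0]
After op 8 (dup): stack=[8,8] mem=[0,0,8,0]
After op 9 (STO M3): stack=[8] mem=[0,0,8,8]
After op 10 (dup): stack=[8,8] mem=[0,0,8,8]
After op 11 (swap): stack=[8,8] mem=[0,0,8,8]
After op 12 (dup): stack=[8,8,8] mem=[0,0,8,8]
After op 13 (dup): stack=[8,8,8,8] mem=[0,0,8,8]
After op 14 (pop): stack=[8,8,8] mem=[0,0,8,8]
After op 15 (pop): stack=[8,8] mem=[0,0,8,8]
After op 16 (STO M3): stack=[8] mem=[0,0,8,8]
After op 17 (push 9): stack=[8,9] mem=[0,0,8,8]
After op 18 (dup): stack=[8,9,9] mem=[0,0,8,8]

Answer: [8, 9, 9]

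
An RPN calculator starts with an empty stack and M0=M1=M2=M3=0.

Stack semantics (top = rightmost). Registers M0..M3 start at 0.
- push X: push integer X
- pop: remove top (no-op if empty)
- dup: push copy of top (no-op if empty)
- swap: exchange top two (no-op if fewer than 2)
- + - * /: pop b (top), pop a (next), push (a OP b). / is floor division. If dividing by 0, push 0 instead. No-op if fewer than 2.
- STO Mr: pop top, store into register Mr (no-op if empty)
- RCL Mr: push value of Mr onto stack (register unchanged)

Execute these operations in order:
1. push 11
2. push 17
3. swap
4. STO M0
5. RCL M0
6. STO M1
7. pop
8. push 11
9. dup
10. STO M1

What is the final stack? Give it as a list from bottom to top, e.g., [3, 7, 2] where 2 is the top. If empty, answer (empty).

After op 1 (push 11): stack=[11] mem=[0,0,0,0]
After op 2 (push 17): stack=[11,17] mem=[0,0,0,0]
After op 3 (swap): stack=[17,11] mem=[0,0,0,0]
After op 4 (STO M0): stack=[17] mem=[11,0,0,0]
After op 5 (RCL M0): stack=[17,11] mem=[11,0,0,0]
After op 6 (STO M1): stack=[17] mem=[11,11,0,0]
After op 7 (pop): stack=[empty] mem=[11,11,0,0]
After op 8 (push 11): stack=[11] mem=[11,11,0,0]
After op 9 (dup): stack=[11,11] mem=[11,11,0,0]
After op 10 (STO M1): stack=[11] mem=[11,11,0,0]

Answer: [11]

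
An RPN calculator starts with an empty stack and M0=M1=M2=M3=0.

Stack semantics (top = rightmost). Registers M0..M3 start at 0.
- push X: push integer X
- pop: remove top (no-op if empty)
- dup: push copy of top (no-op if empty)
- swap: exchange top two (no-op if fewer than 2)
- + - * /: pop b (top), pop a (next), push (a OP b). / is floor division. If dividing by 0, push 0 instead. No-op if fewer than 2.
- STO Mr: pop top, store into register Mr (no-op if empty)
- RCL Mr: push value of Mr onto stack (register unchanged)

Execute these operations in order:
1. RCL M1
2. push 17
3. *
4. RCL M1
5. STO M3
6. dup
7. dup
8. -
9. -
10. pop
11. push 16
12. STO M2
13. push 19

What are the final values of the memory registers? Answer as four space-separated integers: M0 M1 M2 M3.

After op 1 (RCL M1): stack=[0] mem=[0,0,0,0]
After op 2 (push 17): stack=[0,17] mem=[0,0,0,0]
After op 3 (*): stack=[0] mem=[0,0,0,0]
After op 4 (RCL M1): stack=[0,0] mem=[0,0,0,0]
After op 5 (STO M3): stack=[0] mem=[0,0,0,0]
After op 6 (dup): stack=[0,0] mem=[0,0,0,0]
After op 7 (dup): stack=[0,0,0] mem=[0,0,0,0]
After op 8 (-): stack=[0,0] mem=[0,0,0,0]
After op 9 (-): stack=[0] mem=[0,0,0,0]
After op 10 (pop): stack=[empty] mem=[0,0,0,0]
After op 11 (push 16): stack=[16] mem=[0,0,0,0]
After op 12 (STO M2): stack=[empty] mem=[0,0,16,0]
After op 13 (push 19): stack=[19] mem=[0,0,16,0]

Answer: 0 0 16 0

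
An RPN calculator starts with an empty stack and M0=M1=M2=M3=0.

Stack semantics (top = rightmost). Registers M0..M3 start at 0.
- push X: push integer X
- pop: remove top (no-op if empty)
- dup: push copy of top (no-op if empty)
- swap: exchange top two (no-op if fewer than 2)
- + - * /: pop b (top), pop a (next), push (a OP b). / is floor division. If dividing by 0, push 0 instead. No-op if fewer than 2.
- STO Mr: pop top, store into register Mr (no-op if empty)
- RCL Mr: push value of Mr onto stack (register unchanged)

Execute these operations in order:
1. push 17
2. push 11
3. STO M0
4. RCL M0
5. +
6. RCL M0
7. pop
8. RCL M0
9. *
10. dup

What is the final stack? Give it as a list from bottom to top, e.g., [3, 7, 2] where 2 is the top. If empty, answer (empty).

Answer: [308, 308]

Derivation:
After op 1 (push 17): stack=[17] mem=[0,0,0,0]
After op 2 (push 11): stack=[17,11] mem=[0,0,0,0]
After op 3 (STO M0): stack=[17] mem=[11,0,0,0]
After op 4 (RCL M0): stack=[17,11] mem=[11,0,0,0]
After op 5 (+): stack=[28] mem=[11,0,0,0]
After op 6 (RCL M0): stack=[28,11] mem=[11,0,0,0]
After op 7 (pop): stack=[28] mem=[11,0,0,0]
After op 8 (RCL M0): stack=[28,11] mem=[11,0,0,0]
After op 9 (*): stack=[308] mem=[11,0,0,0]
After op 10 (dup): stack=[308,308] mem=[11,0,0,0]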